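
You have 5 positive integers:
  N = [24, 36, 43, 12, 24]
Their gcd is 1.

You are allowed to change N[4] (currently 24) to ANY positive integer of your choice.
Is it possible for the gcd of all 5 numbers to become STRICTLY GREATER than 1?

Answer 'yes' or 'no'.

Current gcd = 1
gcd of all OTHER numbers (without N[4]=24): gcd([24, 36, 43, 12]) = 1
The new gcd after any change is gcd(1, new_value).
This can be at most 1.
Since 1 = old gcd 1, the gcd can only stay the same or decrease.

Answer: no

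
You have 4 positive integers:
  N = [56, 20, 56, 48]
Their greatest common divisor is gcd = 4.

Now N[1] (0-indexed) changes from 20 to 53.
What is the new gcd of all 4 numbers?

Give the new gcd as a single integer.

Answer: 1

Derivation:
Numbers: [56, 20, 56, 48], gcd = 4
Change: index 1, 20 -> 53
gcd of the OTHER numbers (without index 1): gcd([56, 56, 48]) = 8
New gcd = gcd(g_others, new_val) = gcd(8, 53) = 1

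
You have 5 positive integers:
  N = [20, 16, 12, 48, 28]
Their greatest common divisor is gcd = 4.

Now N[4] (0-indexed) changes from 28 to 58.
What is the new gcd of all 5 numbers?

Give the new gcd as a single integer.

Answer: 2

Derivation:
Numbers: [20, 16, 12, 48, 28], gcd = 4
Change: index 4, 28 -> 58
gcd of the OTHER numbers (without index 4): gcd([20, 16, 12, 48]) = 4
New gcd = gcd(g_others, new_val) = gcd(4, 58) = 2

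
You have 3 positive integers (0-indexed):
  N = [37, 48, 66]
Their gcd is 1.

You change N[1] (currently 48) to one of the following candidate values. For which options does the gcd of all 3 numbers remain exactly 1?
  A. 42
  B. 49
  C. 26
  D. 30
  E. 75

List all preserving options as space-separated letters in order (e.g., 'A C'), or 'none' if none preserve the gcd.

Old gcd = 1; gcd of others (without N[1]) = 1
New gcd for candidate v: gcd(1, v). Preserves old gcd iff gcd(1, v) = 1.
  Option A: v=42, gcd(1,42)=1 -> preserves
  Option B: v=49, gcd(1,49)=1 -> preserves
  Option C: v=26, gcd(1,26)=1 -> preserves
  Option D: v=30, gcd(1,30)=1 -> preserves
  Option E: v=75, gcd(1,75)=1 -> preserves

Answer: A B C D E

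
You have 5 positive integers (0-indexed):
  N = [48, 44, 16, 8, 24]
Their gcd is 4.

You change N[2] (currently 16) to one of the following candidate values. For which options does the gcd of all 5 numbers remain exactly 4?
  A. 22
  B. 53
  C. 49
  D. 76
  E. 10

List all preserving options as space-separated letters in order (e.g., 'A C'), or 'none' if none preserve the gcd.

Answer: D

Derivation:
Old gcd = 4; gcd of others (without N[2]) = 4
New gcd for candidate v: gcd(4, v). Preserves old gcd iff gcd(4, v) = 4.
  Option A: v=22, gcd(4,22)=2 -> changes
  Option B: v=53, gcd(4,53)=1 -> changes
  Option C: v=49, gcd(4,49)=1 -> changes
  Option D: v=76, gcd(4,76)=4 -> preserves
  Option E: v=10, gcd(4,10)=2 -> changes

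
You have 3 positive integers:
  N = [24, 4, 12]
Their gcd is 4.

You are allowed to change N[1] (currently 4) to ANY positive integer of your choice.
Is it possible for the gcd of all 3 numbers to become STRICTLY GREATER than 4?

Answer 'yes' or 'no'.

Current gcd = 4
gcd of all OTHER numbers (without N[1]=4): gcd([24, 12]) = 12
The new gcd after any change is gcd(12, new_value).
This can be at most 12.
Since 12 > old gcd 4, the gcd CAN increase (e.g., set N[1] = 12).

Answer: yes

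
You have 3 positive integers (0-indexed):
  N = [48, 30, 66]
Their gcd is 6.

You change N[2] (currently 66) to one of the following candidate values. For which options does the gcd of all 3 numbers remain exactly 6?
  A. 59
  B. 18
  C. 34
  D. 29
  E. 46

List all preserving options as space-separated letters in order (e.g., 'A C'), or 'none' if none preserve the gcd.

Answer: B

Derivation:
Old gcd = 6; gcd of others (without N[2]) = 6
New gcd for candidate v: gcd(6, v). Preserves old gcd iff gcd(6, v) = 6.
  Option A: v=59, gcd(6,59)=1 -> changes
  Option B: v=18, gcd(6,18)=6 -> preserves
  Option C: v=34, gcd(6,34)=2 -> changes
  Option D: v=29, gcd(6,29)=1 -> changes
  Option E: v=46, gcd(6,46)=2 -> changes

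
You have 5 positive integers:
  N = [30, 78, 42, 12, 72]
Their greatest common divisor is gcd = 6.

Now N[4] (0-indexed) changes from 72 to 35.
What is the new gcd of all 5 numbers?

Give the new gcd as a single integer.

Answer: 1

Derivation:
Numbers: [30, 78, 42, 12, 72], gcd = 6
Change: index 4, 72 -> 35
gcd of the OTHER numbers (without index 4): gcd([30, 78, 42, 12]) = 6
New gcd = gcd(g_others, new_val) = gcd(6, 35) = 1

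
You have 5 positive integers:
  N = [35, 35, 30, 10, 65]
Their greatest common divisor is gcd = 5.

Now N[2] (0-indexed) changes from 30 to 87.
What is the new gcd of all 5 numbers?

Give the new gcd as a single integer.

Answer: 1

Derivation:
Numbers: [35, 35, 30, 10, 65], gcd = 5
Change: index 2, 30 -> 87
gcd of the OTHER numbers (without index 2): gcd([35, 35, 10, 65]) = 5
New gcd = gcd(g_others, new_val) = gcd(5, 87) = 1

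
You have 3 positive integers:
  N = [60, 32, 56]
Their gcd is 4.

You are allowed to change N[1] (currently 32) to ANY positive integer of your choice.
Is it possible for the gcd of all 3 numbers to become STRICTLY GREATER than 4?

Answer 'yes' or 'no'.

Current gcd = 4
gcd of all OTHER numbers (without N[1]=32): gcd([60, 56]) = 4
The new gcd after any change is gcd(4, new_value).
This can be at most 4.
Since 4 = old gcd 4, the gcd can only stay the same or decrease.

Answer: no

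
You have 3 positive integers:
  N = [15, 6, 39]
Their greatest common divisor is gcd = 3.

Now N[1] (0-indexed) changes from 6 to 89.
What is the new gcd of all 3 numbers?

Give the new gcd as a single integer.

Numbers: [15, 6, 39], gcd = 3
Change: index 1, 6 -> 89
gcd of the OTHER numbers (without index 1): gcd([15, 39]) = 3
New gcd = gcd(g_others, new_val) = gcd(3, 89) = 1

Answer: 1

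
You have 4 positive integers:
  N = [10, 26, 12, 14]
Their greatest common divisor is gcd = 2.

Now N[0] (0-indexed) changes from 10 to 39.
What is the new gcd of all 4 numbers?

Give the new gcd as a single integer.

Numbers: [10, 26, 12, 14], gcd = 2
Change: index 0, 10 -> 39
gcd of the OTHER numbers (without index 0): gcd([26, 12, 14]) = 2
New gcd = gcd(g_others, new_val) = gcd(2, 39) = 1

Answer: 1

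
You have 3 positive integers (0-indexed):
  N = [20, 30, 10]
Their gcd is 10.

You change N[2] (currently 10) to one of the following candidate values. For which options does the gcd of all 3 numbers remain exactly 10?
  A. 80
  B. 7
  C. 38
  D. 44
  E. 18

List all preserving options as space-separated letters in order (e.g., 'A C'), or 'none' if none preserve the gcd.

Old gcd = 10; gcd of others (without N[2]) = 10
New gcd for candidate v: gcd(10, v). Preserves old gcd iff gcd(10, v) = 10.
  Option A: v=80, gcd(10,80)=10 -> preserves
  Option B: v=7, gcd(10,7)=1 -> changes
  Option C: v=38, gcd(10,38)=2 -> changes
  Option D: v=44, gcd(10,44)=2 -> changes
  Option E: v=18, gcd(10,18)=2 -> changes

Answer: A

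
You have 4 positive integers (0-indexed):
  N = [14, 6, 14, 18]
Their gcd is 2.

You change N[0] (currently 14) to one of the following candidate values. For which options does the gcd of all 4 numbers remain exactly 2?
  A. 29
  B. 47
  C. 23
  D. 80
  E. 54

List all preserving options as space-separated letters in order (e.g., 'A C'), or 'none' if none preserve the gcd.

Old gcd = 2; gcd of others (without N[0]) = 2
New gcd for candidate v: gcd(2, v). Preserves old gcd iff gcd(2, v) = 2.
  Option A: v=29, gcd(2,29)=1 -> changes
  Option B: v=47, gcd(2,47)=1 -> changes
  Option C: v=23, gcd(2,23)=1 -> changes
  Option D: v=80, gcd(2,80)=2 -> preserves
  Option E: v=54, gcd(2,54)=2 -> preserves

Answer: D E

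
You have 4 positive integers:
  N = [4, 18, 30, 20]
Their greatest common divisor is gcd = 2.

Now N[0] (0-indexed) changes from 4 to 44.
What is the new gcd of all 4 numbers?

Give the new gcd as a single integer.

Numbers: [4, 18, 30, 20], gcd = 2
Change: index 0, 4 -> 44
gcd of the OTHER numbers (without index 0): gcd([18, 30, 20]) = 2
New gcd = gcd(g_others, new_val) = gcd(2, 44) = 2

Answer: 2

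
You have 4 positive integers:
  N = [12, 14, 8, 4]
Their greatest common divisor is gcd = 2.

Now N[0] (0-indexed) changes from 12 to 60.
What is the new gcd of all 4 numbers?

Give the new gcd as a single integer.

Numbers: [12, 14, 8, 4], gcd = 2
Change: index 0, 12 -> 60
gcd of the OTHER numbers (without index 0): gcd([14, 8, 4]) = 2
New gcd = gcd(g_others, new_val) = gcd(2, 60) = 2

Answer: 2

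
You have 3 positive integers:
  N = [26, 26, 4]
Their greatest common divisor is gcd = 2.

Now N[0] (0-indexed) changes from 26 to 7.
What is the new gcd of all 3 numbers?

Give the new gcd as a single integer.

Numbers: [26, 26, 4], gcd = 2
Change: index 0, 26 -> 7
gcd of the OTHER numbers (without index 0): gcd([26, 4]) = 2
New gcd = gcd(g_others, new_val) = gcd(2, 7) = 1

Answer: 1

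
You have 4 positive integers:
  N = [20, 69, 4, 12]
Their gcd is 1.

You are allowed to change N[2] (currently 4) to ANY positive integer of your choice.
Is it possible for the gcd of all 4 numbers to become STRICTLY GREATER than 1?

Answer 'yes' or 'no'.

Answer: no

Derivation:
Current gcd = 1
gcd of all OTHER numbers (without N[2]=4): gcd([20, 69, 12]) = 1
The new gcd after any change is gcd(1, new_value).
This can be at most 1.
Since 1 = old gcd 1, the gcd can only stay the same or decrease.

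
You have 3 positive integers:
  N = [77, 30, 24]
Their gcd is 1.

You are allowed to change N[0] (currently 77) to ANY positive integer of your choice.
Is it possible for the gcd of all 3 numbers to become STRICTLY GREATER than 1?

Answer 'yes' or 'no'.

Answer: yes

Derivation:
Current gcd = 1
gcd of all OTHER numbers (without N[0]=77): gcd([30, 24]) = 6
The new gcd after any change is gcd(6, new_value).
This can be at most 6.
Since 6 > old gcd 1, the gcd CAN increase (e.g., set N[0] = 6).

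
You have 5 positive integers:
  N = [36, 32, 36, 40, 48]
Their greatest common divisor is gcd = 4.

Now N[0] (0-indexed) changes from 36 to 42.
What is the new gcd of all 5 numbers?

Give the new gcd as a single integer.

Numbers: [36, 32, 36, 40, 48], gcd = 4
Change: index 0, 36 -> 42
gcd of the OTHER numbers (without index 0): gcd([32, 36, 40, 48]) = 4
New gcd = gcd(g_others, new_val) = gcd(4, 42) = 2

Answer: 2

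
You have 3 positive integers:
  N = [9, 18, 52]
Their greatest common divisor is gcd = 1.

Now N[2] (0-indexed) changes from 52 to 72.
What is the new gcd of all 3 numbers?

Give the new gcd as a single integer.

Numbers: [9, 18, 52], gcd = 1
Change: index 2, 52 -> 72
gcd of the OTHER numbers (without index 2): gcd([9, 18]) = 9
New gcd = gcd(g_others, new_val) = gcd(9, 72) = 9

Answer: 9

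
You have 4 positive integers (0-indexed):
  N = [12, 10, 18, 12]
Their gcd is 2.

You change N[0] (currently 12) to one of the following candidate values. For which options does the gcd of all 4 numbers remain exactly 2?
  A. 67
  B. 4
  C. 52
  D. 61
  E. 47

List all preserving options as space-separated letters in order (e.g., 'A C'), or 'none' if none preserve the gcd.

Old gcd = 2; gcd of others (without N[0]) = 2
New gcd for candidate v: gcd(2, v). Preserves old gcd iff gcd(2, v) = 2.
  Option A: v=67, gcd(2,67)=1 -> changes
  Option B: v=4, gcd(2,4)=2 -> preserves
  Option C: v=52, gcd(2,52)=2 -> preserves
  Option D: v=61, gcd(2,61)=1 -> changes
  Option E: v=47, gcd(2,47)=1 -> changes

Answer: B C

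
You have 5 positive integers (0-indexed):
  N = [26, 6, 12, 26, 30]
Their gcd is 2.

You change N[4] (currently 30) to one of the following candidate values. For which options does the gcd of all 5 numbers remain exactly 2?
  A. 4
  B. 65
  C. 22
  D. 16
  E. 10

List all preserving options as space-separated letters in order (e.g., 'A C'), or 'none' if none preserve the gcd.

Old gcd = 2; gcd of others (without N[4]) = 2
New gcd for candidate v: gcd(2, v). Preserves old gcd iff gcd(2, v) = 2.
  Option A: v=4, gcd(2,4)=2 -> preserves
  Option B: v=65, gcd(2,65)=1 -> changes
  Option C: v=22, gcd(2,22)=2 -> preserves
  Option D: v=16, gcd(2,16)=2 -> preserves
  Option E: v=10, gcd(2,10)=2 -> preserves

Answer: A C D E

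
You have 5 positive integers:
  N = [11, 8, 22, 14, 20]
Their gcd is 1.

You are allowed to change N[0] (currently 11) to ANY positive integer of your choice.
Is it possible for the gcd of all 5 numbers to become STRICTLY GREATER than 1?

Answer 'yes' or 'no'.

Current gcd = 1
gcd of all OTHER numbers (without N[0]=11): gcd([8, 22, 14, 20]) = 2
The new gcd after any change is gcd(2, new_value).
This can be at most 2.
Since 2 > old gcd 1, the gcd CAN increase (e.g., set N[0] = 2).

Answer: yes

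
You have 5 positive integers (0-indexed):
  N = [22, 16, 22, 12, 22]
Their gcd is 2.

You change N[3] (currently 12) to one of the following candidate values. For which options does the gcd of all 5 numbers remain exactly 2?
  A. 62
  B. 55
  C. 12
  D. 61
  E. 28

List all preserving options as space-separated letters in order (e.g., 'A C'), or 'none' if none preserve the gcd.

Answer: A C E

Derivation:
Old gcd = 2; gcd of others (without N[3]) = 2
New gcd for candidate v: gcd(2, v). Preserves old gcd iff gcd(2, v) = 2.
  Option A: v=62, gcd(2,62)=2 -> preserves
  Option B: v=55, gcd(2,55)=1 -> changes
  Option C: v=12, gcd(2,12)=2 -> preserves
  Option D: v=61, gcd(2,61)=1 -> changes
  Option E: v=28, gcd(2,28)=2 -> preserves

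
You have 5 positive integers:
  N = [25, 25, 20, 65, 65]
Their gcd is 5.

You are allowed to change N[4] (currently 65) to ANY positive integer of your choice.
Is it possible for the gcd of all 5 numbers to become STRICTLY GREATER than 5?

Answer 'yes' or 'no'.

Current gcd = 5
gcd of all OTHER numbers (without N[4]=65): gcd([25, 25, 20, 65]) = 5
The new gcd after any change is gcd(5, new_value).
This can be at most 5.
Since 5 = old gcd 5, the gcd can only stay the same or decrease.

Answer: no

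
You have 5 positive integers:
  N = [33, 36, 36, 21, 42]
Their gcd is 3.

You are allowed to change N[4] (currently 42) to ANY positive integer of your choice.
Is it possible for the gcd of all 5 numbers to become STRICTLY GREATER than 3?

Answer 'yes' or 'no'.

Answer: no

Derivation:
Current gcd = 3
gcd of all OTHER numbers (without N[4]=42): gcd([33, 36, 36, 21]) = 3
The new gcd after any change is gcd(3, new_value).
This can be at most 3.
Since 3 = old gcd 3, the gcd can only stay the same or decrease.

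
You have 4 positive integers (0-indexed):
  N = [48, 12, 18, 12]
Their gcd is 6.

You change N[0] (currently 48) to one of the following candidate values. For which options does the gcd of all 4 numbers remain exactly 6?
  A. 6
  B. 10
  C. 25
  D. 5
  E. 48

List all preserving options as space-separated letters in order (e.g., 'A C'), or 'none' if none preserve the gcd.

Answer: A E

Derivation:
Old gcd = 6; gcd of others (without N[0]) = 6
New gcd for candidate v: gcd(6, v). Preserves old gcd iff gcd(6, v) = 6.
  Option A: v=6, gcd(6,6)=6 -> preserves
  Option B: v=10, gcd(6,10)=2 -> changes
  Option C: v=25, gcd(6,25)=1 -> changes
  Option D: v=5, gcd(6,5)=1 -> changes
  Option E: v=48, gcd(6,48)=6 -> preserves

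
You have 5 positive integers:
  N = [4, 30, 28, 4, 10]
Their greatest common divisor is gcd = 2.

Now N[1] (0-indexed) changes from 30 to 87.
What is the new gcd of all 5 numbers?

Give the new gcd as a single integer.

Numbers: [4, 30, 28, 4, 10], gcd = 2
Change: index 1, 30 -> 87
gcd of the OTHER numbers (without index 1): gcd([4, 28, 4, 10]) = 2
New gcd = gcd(g_others, new_val) = gcd(2, 87) = 1

Answer: 1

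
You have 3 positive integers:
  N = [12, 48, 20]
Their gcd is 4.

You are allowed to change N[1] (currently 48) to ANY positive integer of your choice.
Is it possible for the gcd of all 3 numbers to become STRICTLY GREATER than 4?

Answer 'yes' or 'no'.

Current gcd = 4
gcd of all OTHER numbers (without N[1]=48): gcd([12, 20]) = 4
The new gcd after any change is gcd(4, new_value).
This can be at most 4.
Since 4 = old gcd 4, the gcd can only stay the same or decrease.

Answer: no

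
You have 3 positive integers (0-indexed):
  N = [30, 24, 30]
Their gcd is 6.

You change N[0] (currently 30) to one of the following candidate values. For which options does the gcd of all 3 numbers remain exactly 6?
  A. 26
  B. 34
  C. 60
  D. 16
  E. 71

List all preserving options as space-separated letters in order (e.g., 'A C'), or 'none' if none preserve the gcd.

Answer: C

Derivation:
Old gcd = 6; gcd of others (without N[0]) = 6
New gcd for candidate v: gcd(6, v). Preserves old gcd iff gcd(6, v) = 6.
  Option A: v=26, gcd(6,26)=2 -> changes
  Option B: v=34, gcd(6,34)=2 -> changes
  Option C: v=60, gcd(6,60)=6 -> preserves
  Option D: v=16, gcd(6,16)=2 -> changes
  Option E: v=71, gcd(6,71)=1 -> changes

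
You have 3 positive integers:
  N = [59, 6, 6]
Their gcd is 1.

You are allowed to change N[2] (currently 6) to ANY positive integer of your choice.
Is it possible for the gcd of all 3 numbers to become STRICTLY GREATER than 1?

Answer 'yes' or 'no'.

Current gcd = 1
gcd of all OTHER numbers (without N[2]=6): gcd([59, 6]) = 1
The new gcd after any change is gcd(1, new_value).
This can be at most 1.
Since 1 = old gcd 1, the gcd can only stay the same or decrease.

Answer: no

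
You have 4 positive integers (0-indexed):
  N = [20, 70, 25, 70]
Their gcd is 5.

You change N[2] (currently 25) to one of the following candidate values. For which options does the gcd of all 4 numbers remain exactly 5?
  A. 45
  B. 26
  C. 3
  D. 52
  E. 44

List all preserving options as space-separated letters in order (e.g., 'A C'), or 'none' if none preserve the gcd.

Old gcd = 5; gcd of others (without N[2]) = 10
New gcd for candidate v: gcd(10, v). Preserves old gcd iff gcd(10, v) = 5.
  Option A: v=45, gcd(10,45)=5 -> preserves
  Option B: v=26, gcd(10,26)=2 -> changes
  Option C: v=3, gcd(10,3)=1 -> changes
  Option D: v=52, gcd(10,52)=2 -> changes
  Option E: v=44, gcd(10,44)=2 -> changes

Answer: A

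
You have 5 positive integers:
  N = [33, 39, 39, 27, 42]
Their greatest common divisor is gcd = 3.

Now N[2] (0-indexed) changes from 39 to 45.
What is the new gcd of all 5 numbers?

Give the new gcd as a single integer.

Numbers: [33, 39, 39, 27, 42], gcd = 3
Change: index 2, 39 -> 45
gcd of the OTHER numbers (without index 2): gcd([33, 39, 27, 42]) = 3
New gcd = gcd(g_others, new_val) = gcd(3, 45) = 3

Answer: 3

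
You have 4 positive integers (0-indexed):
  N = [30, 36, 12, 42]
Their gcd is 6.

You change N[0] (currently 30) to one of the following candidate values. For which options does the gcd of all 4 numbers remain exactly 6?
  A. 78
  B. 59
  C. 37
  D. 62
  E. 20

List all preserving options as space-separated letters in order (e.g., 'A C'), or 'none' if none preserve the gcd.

Old gcd = 6; gcd of others (without N[0]) = 6
New gcd for candidate v: gcd(6, v). Preserves old gcd iff gcd(6, v) = 6.
  Option A: v=78, gcd(6,78)=6 -> preserves
  Option B: v=59, gcd(6,59)=1 -> changes
  Option C: v=37, gcd(6,37)=1 -> changes
  Option D: v=62, gcd(6,62)=2 -> changes
  Option E: v=20, gcd(6,20)=2 -> changes

Answer: A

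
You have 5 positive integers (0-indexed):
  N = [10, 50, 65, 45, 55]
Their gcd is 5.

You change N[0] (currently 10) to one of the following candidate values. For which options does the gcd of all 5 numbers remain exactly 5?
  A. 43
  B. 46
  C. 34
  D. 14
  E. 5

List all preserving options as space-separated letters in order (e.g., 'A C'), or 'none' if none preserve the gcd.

Old gcd = 5; gcd of others (without N[0]) = 5
New gcd for candidate v: gcd(5, v). Preserves old gcd iff gcd(5, v) = 5.
  Option A: v=43, gcd(5,43)=1 -> changes
  Option B: v=46, gcd(5,46)=1 -> changes
  Option C: v=34, gcd(5,34)=1 -> changes
  Option D: v=14, gcd(5,14)=1 -> changes
  Option E: v=5, gcd(5,5)=5 -> preserves

Answer: E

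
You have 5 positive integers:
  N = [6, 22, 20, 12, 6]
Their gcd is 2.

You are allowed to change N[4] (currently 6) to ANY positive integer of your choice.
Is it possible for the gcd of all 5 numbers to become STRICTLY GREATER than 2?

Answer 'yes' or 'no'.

Current gcd = 2
gcd of all OTHER numbers (without N[4]=6): gcd([6, 22, 20, 12]) = 2
The new gcd after any change is gcd(2, new_value).
This can be at most 2.
Since 2 = old gcd 2, the gcd can only stay the same or decrease.

Answer: no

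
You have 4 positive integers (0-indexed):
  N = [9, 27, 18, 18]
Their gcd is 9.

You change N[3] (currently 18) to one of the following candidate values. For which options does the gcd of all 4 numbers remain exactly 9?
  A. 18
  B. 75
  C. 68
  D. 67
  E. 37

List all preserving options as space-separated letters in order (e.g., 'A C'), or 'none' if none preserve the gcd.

Old gcd = 9; gcd of others (without N[3]) = 9
New gcd for candidate v: gcd(9, v). Preserves old gcd iff gcd(9, v) = 9.
  Option A: v=18, gcd(9,18)=9 -> preserves
  Option B: v=75, gcd(9,75)=3 -> changes
  Option C: v=68, gcd(9,68)=1 -> changes
  Option D: v=67, gcd(9,67)=1 -> changes
  Option E: v=37, gcd(9,37)=1 -> changes

Answer: A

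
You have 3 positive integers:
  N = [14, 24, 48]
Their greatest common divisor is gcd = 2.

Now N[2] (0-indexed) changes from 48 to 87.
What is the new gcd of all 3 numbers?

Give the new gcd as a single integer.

Numbers: [14, 24, 48], gcd = 2
Change: index 2, 48 -> 87
gcd of the OTHER numbers (without index 2): gcd([14, 24]) = 2
New gcd = gcd(g_others, new_val) = gcd(2, 87) = 1

Answer: 1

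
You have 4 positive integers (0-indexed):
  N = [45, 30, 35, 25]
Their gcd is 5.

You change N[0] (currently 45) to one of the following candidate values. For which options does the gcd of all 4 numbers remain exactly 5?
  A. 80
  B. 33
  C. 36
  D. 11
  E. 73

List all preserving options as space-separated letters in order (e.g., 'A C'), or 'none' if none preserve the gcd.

Old gcd = 5; gcd of others (without N[0]) = 5
New gcd for candidate v: gcd(5, v). Preserves old gcd iff gcd(5, v) = 5.
  Option A: v=80, gcd(5,80)=5 -> preserves
  Option B: v=33, gcd(5,33)=1 -> changes
  Option C: v=36, gcd(5,36)=1 -> changes
  Option D: v=11, gcd(5,11)=1 -> changes
  Option E: v=73, gcd(5,73)=1 -> changes

Answer: A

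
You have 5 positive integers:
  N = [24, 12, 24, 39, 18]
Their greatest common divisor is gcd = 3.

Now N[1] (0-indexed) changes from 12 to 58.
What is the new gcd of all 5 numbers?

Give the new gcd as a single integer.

Answer: 1

Derivation:
Numbers: [24, 12, 24, 39, 18], gcd = 3
Change: index 1, 12 -> 58
gcd of the OTHER numbers (without index 1): gcd([24, 24, 39, 18]) = 3
New gcd = gcd(g_others, new_val) = gcd(3, 58) = 1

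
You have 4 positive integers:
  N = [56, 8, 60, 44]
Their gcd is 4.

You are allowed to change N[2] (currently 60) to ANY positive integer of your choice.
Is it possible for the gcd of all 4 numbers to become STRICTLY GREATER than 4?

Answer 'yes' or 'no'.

Answer: no

Derivation:
Current gcd = 4
gcd of all OTHER numbers (without N[2]=60): gcd([56, 8, 44]) = 4
The new gcd after any change is gcd(4, new_value).
This can be at most 4.
Since 4 = old gcd 4, the gcd can only stay the same or decrease.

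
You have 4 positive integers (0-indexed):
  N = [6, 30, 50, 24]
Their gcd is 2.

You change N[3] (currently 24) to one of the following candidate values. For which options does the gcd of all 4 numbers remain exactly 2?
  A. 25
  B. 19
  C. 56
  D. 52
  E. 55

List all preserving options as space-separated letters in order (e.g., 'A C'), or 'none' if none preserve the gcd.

Answer: C D

Derivation:
Old gcd = 2; gcd of others (without N[3]) = 2
New gcd for candidate v: gcd(2, v). Preserves old gcd iff gcd(2, v) = 2.
  Option A: v=25, gcd(2,25)=1 -> changes
  Option B: v=19, gcd(2,19)=1 -> changes
  Option C: v=56, gcd(2,56)=2 -> preserves
  Option D: v=52, gcd(2,52)=2 -> preserves
  Option E: v=55, gcd(2,55)=1 -> changes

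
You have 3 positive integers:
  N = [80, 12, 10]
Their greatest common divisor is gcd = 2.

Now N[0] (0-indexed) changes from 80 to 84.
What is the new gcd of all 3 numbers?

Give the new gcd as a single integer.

Answer: 2

Derivation:
Numbers: [80, 12, 10], gcd = 2
Change: index 0, 80 -> 84
gcd of the OTHER numbers (without index 0): gcd([12, 10]) = 2
New gcd = gcd(g_others, new_val) = gcd(2, 84) = 2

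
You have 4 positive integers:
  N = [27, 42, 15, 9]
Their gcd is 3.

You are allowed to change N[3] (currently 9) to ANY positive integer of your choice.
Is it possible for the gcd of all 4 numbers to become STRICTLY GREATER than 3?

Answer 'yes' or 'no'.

Answer: no

Derivation:
Current gcd = 3
gcd of all OTHER numbers (without N[3]=9): gcd([27, 42, 15]) = 3
The new gcd after any change is gcd(3, new_value).
This can be at most 3.
Since 3 = old gcd 3, the gcd can only stay the same or decrease.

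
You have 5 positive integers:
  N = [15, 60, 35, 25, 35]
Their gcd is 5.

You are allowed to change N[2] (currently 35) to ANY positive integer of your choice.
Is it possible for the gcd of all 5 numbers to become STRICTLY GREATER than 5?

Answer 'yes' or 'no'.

Answer: no

Derivation:
Current gcd = 5
gcd of all OTHER numbers (without N[2]=35): gcd([15, 60, 25, 35]) = 5
The new gcd after any change is gcd(5, new_value).
This can be at most 5.
Since 5 = old gcd 5, the gcd can only stay the same or decrease.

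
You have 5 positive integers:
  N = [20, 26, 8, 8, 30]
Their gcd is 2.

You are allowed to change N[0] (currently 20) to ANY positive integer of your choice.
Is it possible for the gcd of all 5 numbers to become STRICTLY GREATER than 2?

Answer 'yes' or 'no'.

Answer: no

Derivation:
Current gcd = 2
gcd of all OTHER numbers (without N[0]=20): gcd([26, 8, 8, 30]) = 2
The new gcd after any change is gcd(2, new_value).
This can be at most 2.
Since 2 = old gcd 2, the gcd can only stay the same or decrease.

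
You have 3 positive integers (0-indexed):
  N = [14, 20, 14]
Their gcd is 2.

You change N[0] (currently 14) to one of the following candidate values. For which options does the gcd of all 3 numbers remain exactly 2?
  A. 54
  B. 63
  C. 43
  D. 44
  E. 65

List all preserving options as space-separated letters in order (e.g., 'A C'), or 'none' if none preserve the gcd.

Answer: A D

Derivation:
Old gcd = 2; gcd of others (without N[0]) = 2
New gcd for candidate v: gcd(2, v). Preserves old gcd iff gcd(2, v) = 2.
  Option A: v=54, gcd(2,54)=2 -> preserves
  Option B: v=63, gcd(2,63)=1 -> changes
  Option C: v=43, gcd(2,43)=1 -> changes
  Option D: v=44, gcd(2,44)=2 -> preserves
  Option E: v=65, gcd(2,65)=1 -> changes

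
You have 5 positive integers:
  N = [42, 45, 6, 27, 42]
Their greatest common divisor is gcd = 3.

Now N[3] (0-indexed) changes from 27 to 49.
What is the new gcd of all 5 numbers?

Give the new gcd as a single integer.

Numbers: [42, 45, 6, 27, 42], gcd = 3
Change: index 3, 27 -> 49
gcd of the OTHER numbers (without index 3): gcd([42, 45, 6, 42]) = 3
New gcd = gcd(g_others, new_val) = gcd(3, 49) = 1

Answer: 1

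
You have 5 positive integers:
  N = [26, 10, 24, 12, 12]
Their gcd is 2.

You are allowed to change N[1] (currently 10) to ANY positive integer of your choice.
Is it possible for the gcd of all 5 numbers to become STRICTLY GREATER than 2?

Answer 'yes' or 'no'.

Current gcd = 2
gcd of all OTHER numbers (without N[1]=10): gcd([26, 24, 12, 12]) = 2
The new gcd after any change is gcd(2, new_value).
This can be at most 2.
Since 2 = old gcd 2, the gcd can only stay the same or decrease.

Answer: no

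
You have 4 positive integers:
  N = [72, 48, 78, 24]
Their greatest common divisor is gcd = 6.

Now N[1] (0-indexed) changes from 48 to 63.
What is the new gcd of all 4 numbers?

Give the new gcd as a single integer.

Numbers: [72, 48, 78, 24], gcd = 6
Change: index 1, 48 -> 63
gcd of the OTHER numbers (without index 1): gcd([72, 78, 24]) = 6
New gcd = gcd(g_others, new_val) = gcd(6, 63) = 3

Answer: 3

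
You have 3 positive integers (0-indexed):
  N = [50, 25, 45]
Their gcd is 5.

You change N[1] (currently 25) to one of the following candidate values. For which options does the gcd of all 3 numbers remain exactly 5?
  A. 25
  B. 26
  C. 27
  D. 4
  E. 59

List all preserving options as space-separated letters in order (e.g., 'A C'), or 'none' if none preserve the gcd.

Old gcd = 5; gcd of others (without N[1]) = 5
New gcd for candidate v: gcd(5, v). Preserves old gcd iff gcd(5, v) = 5.
  Option A: v=25, gcd(5,25)=5 -> preserves
  Option B: v=26, gcd(5,26)=1 -> changes
  Option C: v=27, gcd(5,27)=1 -> changes
  Option D: v=4, gcd(5,4)=1 -> changes
  Option E: v=59, gcd(5,59)=1 -> changes

Answer: A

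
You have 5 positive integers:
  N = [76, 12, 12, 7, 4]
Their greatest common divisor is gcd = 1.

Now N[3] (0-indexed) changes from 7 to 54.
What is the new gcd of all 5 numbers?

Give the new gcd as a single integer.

Numbers: [76, 12, 12, 7, 4], gcd = 1
Change: index 3, 7 -> 54
gcd of the OTHER numbers (without index 3): gcd([76, 12, 12, 4]) = 4
New gcd = gcd(g_others, new_val) = gcd(4, 54) = 2

Answer: 2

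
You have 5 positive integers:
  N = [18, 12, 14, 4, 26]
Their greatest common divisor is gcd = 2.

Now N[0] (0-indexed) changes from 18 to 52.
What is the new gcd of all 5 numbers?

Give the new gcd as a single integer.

Numbers: [18, 12, 14, 4, 26], gcd = 2
Change: index 0, 18 -> 52
gcd of the OTHER numbers (without index 0): gcd([12, 14, 4, 26]) = 2
New gcd = gcd(g_others, new_val) = gcd(2, 52) = 2

Answer: 2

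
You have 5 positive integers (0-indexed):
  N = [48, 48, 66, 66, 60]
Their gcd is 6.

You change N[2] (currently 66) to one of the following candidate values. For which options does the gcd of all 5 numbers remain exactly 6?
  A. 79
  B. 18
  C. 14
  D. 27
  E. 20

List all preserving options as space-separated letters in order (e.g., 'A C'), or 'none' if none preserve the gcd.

Answer: B

Derivation:
Old gcd = 6; gcd of others (without N[2]) = 6
New gcd for candidate v: gcd(6, v). Preserves old gcd iff gcd(6, v) = 6.
  Option A: v=79, gcd(6,79)=1 -> changes
  Option B: v=18, gcd(6,18)=6 -> preserves
  Option C: v=14, gcd(6,14)=2 -> changes
  Option D: v=27, gcd(6,27)=3 -> changes
  Option E: v=20, gcd(6,20)=2 -> changes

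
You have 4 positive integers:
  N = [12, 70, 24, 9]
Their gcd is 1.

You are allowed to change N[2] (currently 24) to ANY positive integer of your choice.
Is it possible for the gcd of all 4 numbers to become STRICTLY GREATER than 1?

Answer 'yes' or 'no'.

Current gcd = 1
gcd of all OTHER numbers (without N[2]=24): gcd([12, 70, 9]) = 1
The new gcd after any change is gcd(1, new_value).
This can be at most 1.
Since 1 = old gcd 1, the gcd can only stay the same or decrease.

Answer: no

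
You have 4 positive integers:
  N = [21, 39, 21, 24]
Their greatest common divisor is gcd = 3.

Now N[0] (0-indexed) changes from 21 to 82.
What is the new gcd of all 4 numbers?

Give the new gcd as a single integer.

Answer: 1

Derivation:
Numbers: [21, 39, 21, 24], gcd = 3
Change: index 0, 21 -> 82
gcd of the OTHER numbers (without index 0): gcd([39, 21, 24]) = 3
New gcd = gcd(g_others, new_val) = gcd(3, 82) = 1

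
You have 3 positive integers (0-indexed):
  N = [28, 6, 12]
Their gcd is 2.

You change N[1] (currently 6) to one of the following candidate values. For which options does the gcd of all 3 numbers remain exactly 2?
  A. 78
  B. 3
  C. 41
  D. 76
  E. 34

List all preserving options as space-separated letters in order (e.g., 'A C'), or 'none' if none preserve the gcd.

Old gcd = 2; gcd of others (without N[1]) = 4
New gcd for candidate v: gcd(4, v). Preserves old gcd iff gcd(4, v) = 2.
  Option A: v=78, gcd(4,78)=2 -> preserves
  Option B: v=3, gcd(4,3)=1 -> changes
  Option C: v=41, gcd(4,41)=1 -> changes
  Option D: v=76, gcd(4,76)=4 -> changes
  Option E: v=34, gcd(4,34)=2 -> preserves

Answer: A E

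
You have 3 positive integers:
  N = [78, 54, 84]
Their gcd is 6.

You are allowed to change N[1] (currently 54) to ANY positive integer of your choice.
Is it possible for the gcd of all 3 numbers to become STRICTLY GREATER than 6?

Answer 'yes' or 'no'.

Answer: no

Derivation:
Current gcd = 6
gcd of all OTHER numbers (without N[1]=54): gcd([78, 84]) = 6
The new gcd after any change is gcd(6, new_value).
This can be at most 6.
Since 6 = old gcd 6, the gcd can only stay the same or decrease.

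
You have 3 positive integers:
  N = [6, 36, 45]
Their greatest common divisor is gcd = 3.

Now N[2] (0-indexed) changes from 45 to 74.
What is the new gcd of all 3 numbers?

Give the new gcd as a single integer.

Answer: 2

Derivation:
Numbers: [6, 36, 45], gcd = 3
Change: index 2, 45 -> 74
gcd of the OTHER numbers (without index 2): gcd([6, 36]) = 6
New gcd = gcd(g_others, new_val) = gcd(6, 74) = 2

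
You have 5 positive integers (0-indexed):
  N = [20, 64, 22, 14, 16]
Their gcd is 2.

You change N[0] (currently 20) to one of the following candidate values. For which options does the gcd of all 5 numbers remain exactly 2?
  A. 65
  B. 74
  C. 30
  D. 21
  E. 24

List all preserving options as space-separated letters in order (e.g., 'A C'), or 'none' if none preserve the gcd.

Old gcd = 2; gcd of others (without N[0]) = 2
New gcd for candidate v: gcd(2, v). Preserves old gcd iff gcd(2, v) = 2.
  Option A: v=65, gcd(2,65)=1 -> changes
  Option B: v=74, gcd(2,74)=2 -> preserves
  Option C: v=30, gcd(2,30)=2 -> preserves
  Option D: v=21, gcd(2,21)=1 -> changes
  Option E: v=24, gcd(2,24)=2 -> preserves

Answer: B C E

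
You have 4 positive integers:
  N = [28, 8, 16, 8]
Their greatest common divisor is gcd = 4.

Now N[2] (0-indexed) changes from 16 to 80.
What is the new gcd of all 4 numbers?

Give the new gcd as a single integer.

Numbers: [28, 8, 16, 8], gcd = 4
Change: index 2, 16 -> 80
gcd of the OTHER numbers (without index 2): gcd([28, 8, 8]) = 4
New gcd = gcd(g_others, new_val) = gcd(4, 80) = 4

Answer: 4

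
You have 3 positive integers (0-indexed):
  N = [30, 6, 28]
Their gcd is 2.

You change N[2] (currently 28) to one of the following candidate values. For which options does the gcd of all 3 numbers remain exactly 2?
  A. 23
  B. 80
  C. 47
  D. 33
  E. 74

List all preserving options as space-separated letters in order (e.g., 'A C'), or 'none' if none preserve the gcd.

Answer: B E

Derivation:
Old gcd = 2; gcd of others (without N[2]) = 6
New gcd for candidate v: gcd(6, v). Preserves old gcd iff gcd(6, v) = 2.
  Option A: v=23, gcd(6,23)=1 -> changes
  Option B: v=80, gcd(6,80)=2 -> preserves
  Option C: v=47, gcd(6,47)=1 -> changes
  Option D: v=33, gcd(6,33)=3 -> changes
  Option E: v=74, gcd(6,74)=2 -> preserves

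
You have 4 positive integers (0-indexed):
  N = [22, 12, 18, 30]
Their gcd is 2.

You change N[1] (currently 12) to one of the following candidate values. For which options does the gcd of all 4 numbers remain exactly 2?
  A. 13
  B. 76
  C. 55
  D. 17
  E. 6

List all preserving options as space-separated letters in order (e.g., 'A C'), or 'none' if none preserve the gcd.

Answer: B E

Derivation:
Old gcd = 2; gcd of others (without N[1]) = 2
New gcd for candidate v: gcd(2, v). Preserves old gcd iff gcd(2, v) = 2.
  Option A: v=13, gcd(2,13)=1 -> changes
  Option B: v=76, gcd(2,76)=2 -> preserves
  Option C: v=55, gcd(2,55)=1 -> changes
  Option D: v=17, gcd(2,17)=1 -> changes
  Option E: v=6, gcd(2,6)=2 -> preserves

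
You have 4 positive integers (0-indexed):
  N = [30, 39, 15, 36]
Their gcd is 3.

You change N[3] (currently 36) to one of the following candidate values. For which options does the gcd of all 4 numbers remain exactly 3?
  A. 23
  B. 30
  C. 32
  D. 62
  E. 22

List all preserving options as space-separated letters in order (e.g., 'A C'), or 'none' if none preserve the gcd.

Old gcd = 3; gcd of others (without N[3]) = 3
New gcd for candidate v: gcd(3, v). Preserves old gcd iff gcd(3, v) = 3.
  Option A: v=23, gcd(3,23)=1 -> changes
  Option B: v=30, gcd(3,30)=3 -> preserves
  Option C: v=32, gcd(3,32)=1 -> changes
  Option D: v=62, gcd(3,62)=1 -> changes
  Option E: v=22, gcd(3,22)=1 -> changes

Answer: B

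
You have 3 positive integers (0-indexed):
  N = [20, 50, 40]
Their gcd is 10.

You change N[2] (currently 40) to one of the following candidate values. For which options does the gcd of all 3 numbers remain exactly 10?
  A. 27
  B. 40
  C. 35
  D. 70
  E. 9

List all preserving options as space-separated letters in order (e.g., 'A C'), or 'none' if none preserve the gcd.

Old gcd = 10; gcd of others (without N[2]) = 10
New gcd for candidate v: gcd(10, v). Preserves old gcd iff gcd(10, v) = 10.
  Option A: v=27, gcd(10,27)=1 -> changes
  Option B: v=40, gcd(10,40)=10 -> preserves
  Option C: v=35, gcd(10,35)=5 -> changes
  Option D: v=70, gcd(10,70)=10 -> preserves
  Option E: v=9, gcd(10,9)=1 -> changes

Answer: B D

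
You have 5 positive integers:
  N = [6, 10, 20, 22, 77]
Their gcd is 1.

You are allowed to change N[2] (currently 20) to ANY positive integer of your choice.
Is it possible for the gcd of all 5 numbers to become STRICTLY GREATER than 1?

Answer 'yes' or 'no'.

Current gcd = 1
gcd of all OTHER numbers (without N[2]=20): gcd([6, 10, 22, 77]) = 1
The new gcd after any change is gcd(1, new_value).
This can be at most 1.
Since 1 = old gcd 1, the gcd can only stay the same or decrease.

Answer: no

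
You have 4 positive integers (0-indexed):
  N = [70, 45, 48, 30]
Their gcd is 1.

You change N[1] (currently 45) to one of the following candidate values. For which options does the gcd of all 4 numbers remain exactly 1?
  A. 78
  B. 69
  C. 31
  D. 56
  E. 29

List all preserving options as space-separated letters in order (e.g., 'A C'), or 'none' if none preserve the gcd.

Old gcd = 1; gcd of others (without N[1]) = 2
New gcd for candidate v: gcd(2, v). Preserves old gcd iff gcd(2, v) = 1.
  Option A: v=78, gcd(2,78)=2 -> changes
  Option B: v=69, gcd(2,69)=1 -> preserves
  Option C: v=31, gcd(2,31)=1 -> preserves
  Option D: v=56, gcd(2,56)=2 -> changes
  Option E: v=29, gcd(2,29)=1 -> preserves

Answer: B C E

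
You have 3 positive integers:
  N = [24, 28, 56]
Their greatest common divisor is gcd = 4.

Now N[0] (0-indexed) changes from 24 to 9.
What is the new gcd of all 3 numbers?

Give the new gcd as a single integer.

Numbers: [24, 28, 56], gcd = 4
Change: index 0, 24 -> 9
gcd of the OTHER numbers (without index 0): gcd([28, 56]) = 28
New gcd = gcd(g_others, new_val) = gcd(28, 9) = 1

Answer: 1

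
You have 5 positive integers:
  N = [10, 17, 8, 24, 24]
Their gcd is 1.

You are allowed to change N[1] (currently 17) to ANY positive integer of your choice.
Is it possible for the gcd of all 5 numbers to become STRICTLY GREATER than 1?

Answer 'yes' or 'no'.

Current gcd = 1
gcd of all OTHER numbers (without N[1]=17): gcd([10, 8, 24, 24]) = 2
The new gcd after any change is gcd(2, new_value).
This can be at most 2.
Since 2 > old gcd 1, the gcd CAN increase (e.g., set N[1] = 2).

Answer: yes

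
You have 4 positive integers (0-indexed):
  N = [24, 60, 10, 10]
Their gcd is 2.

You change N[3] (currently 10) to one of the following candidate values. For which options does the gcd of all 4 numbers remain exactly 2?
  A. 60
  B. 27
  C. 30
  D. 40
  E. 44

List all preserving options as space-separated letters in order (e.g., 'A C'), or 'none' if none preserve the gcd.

Old gcd = 2; gcd of others (without N[3]) = 2
New gcd for candidate v: gcd(2, v). Preserves old gcd iff gcd(2, v) = 2.
  Option A: v=60, gcd(2,60)=2 -> preserves
  Option B: v=27, gcd(2,27)=1 -> changes
  Option C: v=30, gcd(2,30)=2 -> preserves
  Option D: v=40, gcd(2,40)=2 -> preserves
  Option E: v=44, gcd(2,44)=2 -> preserves

Answer: A C D E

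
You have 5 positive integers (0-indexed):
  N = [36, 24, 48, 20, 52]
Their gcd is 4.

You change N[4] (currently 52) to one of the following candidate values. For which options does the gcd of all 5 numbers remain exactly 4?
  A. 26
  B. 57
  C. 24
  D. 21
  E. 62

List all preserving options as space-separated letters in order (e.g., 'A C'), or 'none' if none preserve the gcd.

Answer: C

Derivation:
Old gcd = 4; gcd of others (without N[4]) = 4
New gcd for candidate v: gcd(4, v). Preserves old gcd iff gcd(4, v) = 4.
  Option A: v=26, gcd(4,26)=2 -> changes
  Option B: v=57, gcd(4,57)=1 -> changes
  Option C: v=24, gcd(4,24)=4 -> preserves
  Option D: v=21, gcd(4,21)=1 -> changes
  Option E: v=62, gcd(4,62)=2 -> changes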